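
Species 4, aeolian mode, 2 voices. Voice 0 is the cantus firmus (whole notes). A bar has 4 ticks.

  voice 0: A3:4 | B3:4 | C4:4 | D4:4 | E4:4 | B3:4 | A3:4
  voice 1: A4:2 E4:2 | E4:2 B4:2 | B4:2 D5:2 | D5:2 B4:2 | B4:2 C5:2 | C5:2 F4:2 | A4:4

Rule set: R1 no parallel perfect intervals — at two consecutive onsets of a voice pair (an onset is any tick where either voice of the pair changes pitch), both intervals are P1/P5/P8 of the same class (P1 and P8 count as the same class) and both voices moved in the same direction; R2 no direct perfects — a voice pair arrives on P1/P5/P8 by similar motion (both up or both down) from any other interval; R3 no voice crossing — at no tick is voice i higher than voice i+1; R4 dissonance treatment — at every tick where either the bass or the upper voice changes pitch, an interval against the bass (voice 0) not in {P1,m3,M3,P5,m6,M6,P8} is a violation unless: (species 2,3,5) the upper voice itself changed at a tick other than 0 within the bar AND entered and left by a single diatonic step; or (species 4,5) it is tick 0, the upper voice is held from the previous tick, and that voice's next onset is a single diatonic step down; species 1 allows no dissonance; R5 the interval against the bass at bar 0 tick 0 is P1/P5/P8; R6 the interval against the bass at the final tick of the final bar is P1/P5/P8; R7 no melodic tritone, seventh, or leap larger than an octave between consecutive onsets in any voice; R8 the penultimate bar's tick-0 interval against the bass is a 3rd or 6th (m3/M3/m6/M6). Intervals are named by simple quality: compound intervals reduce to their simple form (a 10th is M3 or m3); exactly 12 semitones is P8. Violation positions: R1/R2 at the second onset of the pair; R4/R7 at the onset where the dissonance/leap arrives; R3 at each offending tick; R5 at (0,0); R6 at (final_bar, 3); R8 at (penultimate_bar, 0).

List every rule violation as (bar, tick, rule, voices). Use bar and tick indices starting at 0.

(1, 0, R4, (0, 1))
(2, 0, R4, (0, 1))
(2, 2, R4, (0, 1))
(5, 0, R4, (0, 1))
(5, 0, R8, (0, 1))
(5, 2, R4, (0, 1))

bar 0: v0=A3 v1=A4 downbeat P8
bar 1: v0=B3 v1=E4 downbeat P4
bar 2: v0=C4 v1=B4 downbeat M7
bar 3: v0=D4 v1=D5 downbeat P8
bar 4: v0=E4 v1=B4 downbeat P5
bar 5: v0=B3 v1=C5 downbeat m2
bar 6: v0=A3 v1=A4 downbeat P8
  -> R4 @ bar 1 tick 0 v(0, 1): B3/E4 P4 untreated
  -> R4 @ bar 2 tick 0 v(0, 1): C4/B4 M7 untreated
  -> R4 @ bar 2 tick 2 v(0, 1): C4/D5 M2 untreated
  -> R4 @ bar 5 tick 0 v(0, 1): B3/C5 m2 untreated
  -> R8 @ bar 5 tick 0 v(0, 1): penult m2 not 3rd/6th
  -> R4 @ bar 5 tick 2 v(0, 1): B3/F4 TT untreated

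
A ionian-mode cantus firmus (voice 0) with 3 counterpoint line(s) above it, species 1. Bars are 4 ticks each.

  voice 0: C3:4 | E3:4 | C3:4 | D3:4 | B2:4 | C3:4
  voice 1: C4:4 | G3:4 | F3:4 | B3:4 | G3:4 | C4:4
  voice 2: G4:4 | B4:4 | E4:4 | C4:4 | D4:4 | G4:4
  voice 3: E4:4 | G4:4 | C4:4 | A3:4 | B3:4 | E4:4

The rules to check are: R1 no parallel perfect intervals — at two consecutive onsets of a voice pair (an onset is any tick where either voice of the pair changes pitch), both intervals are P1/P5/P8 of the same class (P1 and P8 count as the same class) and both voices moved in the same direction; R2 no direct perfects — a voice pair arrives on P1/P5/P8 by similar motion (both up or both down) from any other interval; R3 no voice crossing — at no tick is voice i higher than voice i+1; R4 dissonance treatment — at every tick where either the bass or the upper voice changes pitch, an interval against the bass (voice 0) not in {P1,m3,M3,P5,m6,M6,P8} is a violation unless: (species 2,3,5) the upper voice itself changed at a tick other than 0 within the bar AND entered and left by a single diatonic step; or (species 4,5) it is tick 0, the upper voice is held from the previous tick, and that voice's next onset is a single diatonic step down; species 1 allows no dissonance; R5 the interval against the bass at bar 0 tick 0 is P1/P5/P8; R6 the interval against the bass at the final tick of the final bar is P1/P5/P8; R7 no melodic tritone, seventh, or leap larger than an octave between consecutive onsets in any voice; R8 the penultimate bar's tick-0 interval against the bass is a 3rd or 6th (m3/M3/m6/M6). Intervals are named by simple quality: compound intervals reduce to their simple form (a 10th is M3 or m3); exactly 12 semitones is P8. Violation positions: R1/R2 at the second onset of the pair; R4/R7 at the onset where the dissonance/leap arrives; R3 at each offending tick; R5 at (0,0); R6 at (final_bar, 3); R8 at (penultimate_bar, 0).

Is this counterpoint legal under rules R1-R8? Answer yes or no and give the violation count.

bar 0: v0=C3 v1=C4 v2=G4 v3=E4 (M3)
bar 1: v0=E3 v1=G3 v2=B4 v3=G4 (m3)
bar 2: v0=C3 v1=F3 v2=E4 v3=C4 (P8)
bar 3: v0=D3 v1=B3 v2=C4 v3=A3 (P5)
bar 4: v0=B2 v1=G3 v2=D4 v3=B3 (P8)
bar 5: v0=C3 v1=C4 v2=G4 v3=E4 (M3)
  R3 @ bar0.0: G4 above E4
  R5 @ bar0.0: opens on M3
  R3 @ bar0.1: G4 above E4
  R3 @ bar0.2: G4 above E4
  R3 @ bar0.3: G4 above E4
  R1 @ bar1.0: C3/G4 P5 -> E3/B4 P5 similar
  R3 @ bar1.0: B4 above G4
  R3 @ bar1.1: B4 above G4
  R3 @ bar1.2: B4 above G4
  R3 @ bar1.3: B4 above G4
  R2 @ bar2.0: E3/G4 m3 -> C3/C4 P8 similar
  R2 @ bar2.0: G3/G4 P8 -> F3/C4 P5 similar
  R3 @ bar2.0: E4 above C4
  R4 @ bar2.0: C3/F3 P4 untreated
  R3 @ bar2.1: E4 above C4
  R3 @ bar2.2: E4 above C4
  R3 @ bar2.3: E4 above C4
  R3 @ bar3.0: C4 above A3
  R4 @ bar3.0: D3/C4 m7 untreated
  R7 @ bar3.0: F3->B3 leap 6st
  R3 @ bar3.1: C4 above A3
  R3 @ bar3.2: C4 above A3
  R3 @ bar3.3: C4 above A3
  R3 @ bar4.0: D4 above B3
  R8 @ bar4.0: penult P8 not 3rd/6th
  R3 @ bar4.1: D4 above B3
  R3 @ bar4.2: D4 above B3
  R3 @ bar4.3: D4 above B3
  R1 @ bar5.0: G3/D4 P5 -> C4/G4 P5 similar
  R2 @ bar5.0: B2/G3 m6 -> C3/C4 P8 similar
  R2 @ bar5.0: B2/D4 m3 -> C3/G4 P5 similar
  R3 @ bar5.0: G4 above E4
  R3 @ bar5.1: G4 above E4
  R3 @ bar5.2: G4 above E4
  R3 @ bar5.3: G4 above E4
  R6 @ bar5.3: closes on M3

No (36 violations)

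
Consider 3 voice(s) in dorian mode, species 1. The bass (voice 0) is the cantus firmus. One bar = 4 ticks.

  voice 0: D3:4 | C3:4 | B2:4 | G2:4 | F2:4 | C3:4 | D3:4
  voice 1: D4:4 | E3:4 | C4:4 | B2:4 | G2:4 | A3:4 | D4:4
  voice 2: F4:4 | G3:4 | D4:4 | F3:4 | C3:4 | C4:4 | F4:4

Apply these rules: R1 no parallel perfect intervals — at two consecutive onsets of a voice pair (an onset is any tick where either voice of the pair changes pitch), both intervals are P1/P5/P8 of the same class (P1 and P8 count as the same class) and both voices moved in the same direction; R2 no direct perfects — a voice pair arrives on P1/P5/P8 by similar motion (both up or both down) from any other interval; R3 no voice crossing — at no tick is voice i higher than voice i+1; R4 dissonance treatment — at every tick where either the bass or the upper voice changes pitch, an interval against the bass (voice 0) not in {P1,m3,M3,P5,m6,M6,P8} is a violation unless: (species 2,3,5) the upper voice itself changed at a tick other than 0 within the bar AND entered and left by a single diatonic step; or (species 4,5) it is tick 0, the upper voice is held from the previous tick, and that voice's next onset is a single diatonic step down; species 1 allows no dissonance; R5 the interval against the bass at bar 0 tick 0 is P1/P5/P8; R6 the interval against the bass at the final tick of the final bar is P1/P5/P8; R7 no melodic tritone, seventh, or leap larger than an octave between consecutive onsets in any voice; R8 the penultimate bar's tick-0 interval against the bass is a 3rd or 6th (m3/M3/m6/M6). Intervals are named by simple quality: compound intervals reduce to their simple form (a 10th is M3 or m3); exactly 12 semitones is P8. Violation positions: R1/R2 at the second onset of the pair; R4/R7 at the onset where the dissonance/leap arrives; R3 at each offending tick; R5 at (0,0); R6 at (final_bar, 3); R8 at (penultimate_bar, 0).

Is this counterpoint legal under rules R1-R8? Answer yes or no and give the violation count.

No (14 violations)

bar 0: v0=D3 v1=D4 v2=F4 (m3)
bar 1: v0=C3 v1=E3 v2=G3 (P5)
bar 2: v0=B2 v1=C4 v2=D4 (m3)
bar 3: v0=G2 v1=B2 v2=F3 (m7)
bar 4: v0=F2 v1=G2 v2=C3 (P5)
bar 5: v0=C3 v1=A3 v2=C4 (P8)
bar 6: v0=D3 v1=D4 v2=F4 (m3)
  R5 @ bar0.0: opens on m3
  R2 @ bar1.0: D3/F4 m3 -> C3/G3 P5 similar
  R7 @ bar1.0: D4->E3 leap 10st
  R7 @ bar1.0: F4->G3 leap 10st
  R4 @ bar2.0: B2/C4 m2 untreated
  R4 @ bar3.0: G2/F3 m7 untreated
  R7 @ bar3.0: C4->B2 leap 13st
  R2 @ bar4.0: G2/F3 m7 -> F2/C3 P5 similar
  R4 @ bar4.0: F2/G2 M2 untreated
  R2 @ bar5.0: F2/C3 P5 -> C3/C4 P8 similar
  R7 @ bar5.0: G2->A3 leap 14st
  R8 @ bar5.0: penult P8 not 3rd/6th
  R2 @ bar6.0: C3/A3 M6 -> D3/D4 P8 similar
  R6 @ bar6.3: closes on m3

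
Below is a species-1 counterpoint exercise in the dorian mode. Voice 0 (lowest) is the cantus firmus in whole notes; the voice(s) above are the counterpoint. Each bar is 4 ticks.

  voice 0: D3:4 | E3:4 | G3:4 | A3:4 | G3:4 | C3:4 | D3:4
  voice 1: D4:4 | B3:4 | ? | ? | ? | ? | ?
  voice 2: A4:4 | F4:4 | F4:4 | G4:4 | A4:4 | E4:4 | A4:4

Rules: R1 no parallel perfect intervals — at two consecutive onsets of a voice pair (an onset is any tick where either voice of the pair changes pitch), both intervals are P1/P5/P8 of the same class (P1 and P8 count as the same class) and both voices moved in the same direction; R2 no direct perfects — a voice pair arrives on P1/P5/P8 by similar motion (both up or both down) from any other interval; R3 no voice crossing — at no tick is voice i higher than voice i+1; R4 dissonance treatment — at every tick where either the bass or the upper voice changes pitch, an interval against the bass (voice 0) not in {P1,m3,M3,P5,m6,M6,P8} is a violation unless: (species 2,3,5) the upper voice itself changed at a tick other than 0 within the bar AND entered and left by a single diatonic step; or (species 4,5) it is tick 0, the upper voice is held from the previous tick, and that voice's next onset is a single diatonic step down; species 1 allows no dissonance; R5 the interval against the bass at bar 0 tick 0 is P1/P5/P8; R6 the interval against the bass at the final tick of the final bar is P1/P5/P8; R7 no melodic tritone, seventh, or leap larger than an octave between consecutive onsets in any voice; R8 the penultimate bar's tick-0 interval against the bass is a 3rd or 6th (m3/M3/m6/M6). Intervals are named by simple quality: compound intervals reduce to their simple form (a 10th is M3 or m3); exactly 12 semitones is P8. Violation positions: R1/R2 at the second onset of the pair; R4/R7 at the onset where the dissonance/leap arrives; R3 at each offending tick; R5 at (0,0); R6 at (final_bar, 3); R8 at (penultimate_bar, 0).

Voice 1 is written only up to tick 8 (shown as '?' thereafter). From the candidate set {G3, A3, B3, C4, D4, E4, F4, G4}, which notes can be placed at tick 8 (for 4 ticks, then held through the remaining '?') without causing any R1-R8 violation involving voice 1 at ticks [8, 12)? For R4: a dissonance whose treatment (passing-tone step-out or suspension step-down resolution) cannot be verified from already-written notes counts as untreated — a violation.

G3: legal
A3: violates R4
B3: legal
C4: violates R4
D4: violates R1
E4: legal
F4: violates R4,R7
G4: violates R2,R3

{B3, E4, G3}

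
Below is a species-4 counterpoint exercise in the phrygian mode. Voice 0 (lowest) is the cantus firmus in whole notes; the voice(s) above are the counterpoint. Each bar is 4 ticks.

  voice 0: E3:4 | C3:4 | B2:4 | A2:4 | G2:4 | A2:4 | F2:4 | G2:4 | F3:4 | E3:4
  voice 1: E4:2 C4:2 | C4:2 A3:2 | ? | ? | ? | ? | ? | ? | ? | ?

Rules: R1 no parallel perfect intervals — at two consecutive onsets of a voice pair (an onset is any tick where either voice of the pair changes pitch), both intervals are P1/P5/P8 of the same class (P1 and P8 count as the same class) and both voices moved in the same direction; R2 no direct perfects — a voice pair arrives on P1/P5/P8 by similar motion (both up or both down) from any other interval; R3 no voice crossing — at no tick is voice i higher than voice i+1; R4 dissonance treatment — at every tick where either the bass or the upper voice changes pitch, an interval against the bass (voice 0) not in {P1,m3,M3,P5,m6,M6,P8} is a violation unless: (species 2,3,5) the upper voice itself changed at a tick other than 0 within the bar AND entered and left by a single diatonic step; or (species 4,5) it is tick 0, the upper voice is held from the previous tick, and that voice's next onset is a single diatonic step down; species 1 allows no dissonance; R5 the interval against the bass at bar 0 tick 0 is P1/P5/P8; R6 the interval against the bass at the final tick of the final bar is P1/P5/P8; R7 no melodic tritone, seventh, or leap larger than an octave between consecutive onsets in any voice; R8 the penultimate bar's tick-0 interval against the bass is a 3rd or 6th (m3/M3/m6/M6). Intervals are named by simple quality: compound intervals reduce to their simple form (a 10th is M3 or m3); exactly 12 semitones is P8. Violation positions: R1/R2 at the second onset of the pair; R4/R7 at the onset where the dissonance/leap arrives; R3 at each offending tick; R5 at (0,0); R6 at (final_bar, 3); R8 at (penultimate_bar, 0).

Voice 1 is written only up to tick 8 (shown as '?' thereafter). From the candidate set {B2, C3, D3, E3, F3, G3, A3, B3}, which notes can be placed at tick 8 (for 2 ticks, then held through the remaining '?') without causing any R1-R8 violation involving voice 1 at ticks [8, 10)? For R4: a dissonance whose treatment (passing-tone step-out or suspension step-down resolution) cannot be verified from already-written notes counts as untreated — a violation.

{B3, D3, G3}

B2: violates R2,R7
C3: violates R4
D3: legal
E3: violates R4
F3: violates R4
G3: legal
A3: violates R4
B3: legal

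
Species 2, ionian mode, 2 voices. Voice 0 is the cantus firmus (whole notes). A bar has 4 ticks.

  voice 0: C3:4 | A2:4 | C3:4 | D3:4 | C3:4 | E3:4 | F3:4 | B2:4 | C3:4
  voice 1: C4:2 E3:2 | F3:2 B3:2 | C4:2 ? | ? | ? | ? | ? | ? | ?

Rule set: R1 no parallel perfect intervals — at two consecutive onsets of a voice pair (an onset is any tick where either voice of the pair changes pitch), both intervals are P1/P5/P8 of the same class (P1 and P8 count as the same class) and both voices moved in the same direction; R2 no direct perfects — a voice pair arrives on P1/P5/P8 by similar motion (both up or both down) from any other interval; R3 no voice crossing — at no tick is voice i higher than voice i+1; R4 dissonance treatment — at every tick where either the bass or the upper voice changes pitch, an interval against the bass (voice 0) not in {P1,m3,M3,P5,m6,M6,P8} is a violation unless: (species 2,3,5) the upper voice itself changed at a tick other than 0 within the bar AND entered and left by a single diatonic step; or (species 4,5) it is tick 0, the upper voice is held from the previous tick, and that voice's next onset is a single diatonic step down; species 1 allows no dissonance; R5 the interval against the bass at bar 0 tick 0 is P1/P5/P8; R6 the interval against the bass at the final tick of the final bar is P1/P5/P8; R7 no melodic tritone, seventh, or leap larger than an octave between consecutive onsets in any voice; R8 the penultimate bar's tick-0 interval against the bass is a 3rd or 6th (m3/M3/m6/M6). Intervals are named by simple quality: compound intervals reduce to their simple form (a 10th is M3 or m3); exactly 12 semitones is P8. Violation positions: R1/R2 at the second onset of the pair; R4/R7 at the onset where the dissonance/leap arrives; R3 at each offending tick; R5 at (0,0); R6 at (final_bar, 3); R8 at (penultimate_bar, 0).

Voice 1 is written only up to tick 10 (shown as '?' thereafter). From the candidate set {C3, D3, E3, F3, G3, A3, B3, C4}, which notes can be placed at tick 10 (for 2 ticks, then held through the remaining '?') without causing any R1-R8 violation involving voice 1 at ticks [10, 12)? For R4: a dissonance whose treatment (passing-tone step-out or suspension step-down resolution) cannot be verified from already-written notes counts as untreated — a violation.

C3: legal
D3: violates R4,R7
E3: legal
F3: violates R4
G3: legal
A3: legal
B3: violates R4
C4: legal

{A3, C3, C4, E3, G3}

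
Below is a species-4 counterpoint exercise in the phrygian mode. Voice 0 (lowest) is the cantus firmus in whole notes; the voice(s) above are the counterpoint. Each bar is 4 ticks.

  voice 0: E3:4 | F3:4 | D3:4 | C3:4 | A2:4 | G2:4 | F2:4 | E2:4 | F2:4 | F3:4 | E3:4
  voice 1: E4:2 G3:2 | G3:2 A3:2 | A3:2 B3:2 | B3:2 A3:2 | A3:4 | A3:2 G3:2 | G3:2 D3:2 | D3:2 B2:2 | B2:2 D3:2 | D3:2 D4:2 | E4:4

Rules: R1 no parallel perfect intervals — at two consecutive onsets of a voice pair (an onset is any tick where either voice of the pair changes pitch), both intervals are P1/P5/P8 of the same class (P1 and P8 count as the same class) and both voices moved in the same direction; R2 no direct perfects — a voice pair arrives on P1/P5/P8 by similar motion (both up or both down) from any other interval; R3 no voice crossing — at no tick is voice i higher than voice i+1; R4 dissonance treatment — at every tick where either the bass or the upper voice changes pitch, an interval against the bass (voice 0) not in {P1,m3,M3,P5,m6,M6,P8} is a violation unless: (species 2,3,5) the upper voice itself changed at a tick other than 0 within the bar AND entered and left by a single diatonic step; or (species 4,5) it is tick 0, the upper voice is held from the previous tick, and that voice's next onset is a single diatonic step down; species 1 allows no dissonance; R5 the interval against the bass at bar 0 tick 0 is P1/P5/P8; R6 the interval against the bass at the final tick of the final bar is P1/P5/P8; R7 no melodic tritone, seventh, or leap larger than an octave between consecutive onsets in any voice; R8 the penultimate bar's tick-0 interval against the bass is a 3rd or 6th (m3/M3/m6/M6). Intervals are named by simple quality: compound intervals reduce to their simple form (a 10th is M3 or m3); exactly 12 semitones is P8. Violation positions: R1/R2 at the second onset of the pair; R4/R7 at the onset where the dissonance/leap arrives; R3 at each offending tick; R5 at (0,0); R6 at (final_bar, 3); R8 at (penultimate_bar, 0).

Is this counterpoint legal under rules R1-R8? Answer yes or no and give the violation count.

bar 0: v0=E3 v1=E4 (P8)
bar 1: v0=F3 v1=G3 (M2)
bar 2: v0=D3 v1=A3 (P5)
bar 3: v0=C3 v1=B3 (M7)
bar 4: v0=A2 v1=A3 (P8)
bar 5: v0=G2 v1=A3 (M2)
bar 6: v0=F2 v1=G3 (M2)
bar 7: v0=E2 v1=D3 (m7)
bar 8: v0=F2 v1=B2 (TT)
bar 9: v0=F3 v1=D3 (m3)
bar 10: v0=E3 v1=E4 (P8)
  R4 @ bar1.0: F3/G3 M2 untreated
  R4 @ bar6.0: F2/G3 M2 untreated
  R4 @ bar7.0: E2/D3 m7 untreated
  R4 @ bar8.0: F2/B2 TT untreated
  R3 @ bar9.0: F3 above D3
  R3 @ bar9.1: F3 above D3

No (6 violations)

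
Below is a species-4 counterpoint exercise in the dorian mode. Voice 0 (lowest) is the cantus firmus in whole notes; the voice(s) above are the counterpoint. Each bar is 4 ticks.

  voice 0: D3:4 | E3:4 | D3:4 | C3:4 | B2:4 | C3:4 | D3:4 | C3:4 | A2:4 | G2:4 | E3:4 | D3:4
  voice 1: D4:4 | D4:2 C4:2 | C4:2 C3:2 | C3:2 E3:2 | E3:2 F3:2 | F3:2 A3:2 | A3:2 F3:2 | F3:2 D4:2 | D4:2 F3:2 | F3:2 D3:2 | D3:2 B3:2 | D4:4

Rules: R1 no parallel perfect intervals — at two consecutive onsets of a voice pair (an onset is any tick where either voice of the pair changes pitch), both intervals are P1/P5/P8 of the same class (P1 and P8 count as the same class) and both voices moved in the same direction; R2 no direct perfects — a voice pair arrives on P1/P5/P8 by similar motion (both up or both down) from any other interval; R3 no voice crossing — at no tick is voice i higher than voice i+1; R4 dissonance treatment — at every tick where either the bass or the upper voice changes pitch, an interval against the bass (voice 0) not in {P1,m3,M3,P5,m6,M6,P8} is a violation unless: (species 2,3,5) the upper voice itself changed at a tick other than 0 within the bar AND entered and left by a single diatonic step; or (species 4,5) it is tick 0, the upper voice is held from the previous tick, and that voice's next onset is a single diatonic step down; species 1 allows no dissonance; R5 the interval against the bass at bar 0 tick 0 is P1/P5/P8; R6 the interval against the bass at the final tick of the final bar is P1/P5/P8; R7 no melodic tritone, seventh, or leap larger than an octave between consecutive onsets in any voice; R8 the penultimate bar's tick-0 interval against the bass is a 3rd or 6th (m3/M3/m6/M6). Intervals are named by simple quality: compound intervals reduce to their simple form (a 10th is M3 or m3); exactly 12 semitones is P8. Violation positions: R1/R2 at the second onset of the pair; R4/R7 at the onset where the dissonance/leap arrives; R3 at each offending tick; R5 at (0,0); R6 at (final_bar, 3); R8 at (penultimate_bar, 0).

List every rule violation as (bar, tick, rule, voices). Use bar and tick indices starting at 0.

(2, 0, R4, (0, 1))
(2, 2, R3, (0, 1))
(2, 2, R4, (0, 1))
(2, 3, R3, (0, 1))
(4, 0, R4, (0, 1))
(4, 2, R4, (0, 1))
(5, 0, R4, (0, 1))
(7, 0, R4, (0, 1))
(7, 2, R4, (0, 1))
(8, 0, R4, (0, 1))
(9, 0, R4, (0, 1))
(10, 0, R3, (0, 1))
(10, 0, R4, (0, 1))
(10, 0, R8, (0, 1))
(10, 1, R3, (0, 1))

bar 0: v0=D3 v1=D4 downbeat P8
bar 1: v0=E3 v1=D4 downbeat m7
bar 2: v0=D3 v1=C4 downbeat m7
bar 3: v0=C3 v1=C3 downbeat P1
bar 4: v0=B2 v1=E3 downbeat P4
bar 5: v0=C3 v1=F3 downbeat P4
bar 6: v0=D3 v1=A3 downbeat P5
bar 7: v0=C3 v1=F3 downbeat P4
bar 8: v0=A2 v1=D4 downbeat P4
bar 9: v0=G2 v1=F3 downbeat m7
bar 10: v0=E3 v1=D3 downbeat M2
bar 11: v0=D3 v1=D4 downbeat P8
  -> R4 @ bar 2 tick 0 v(0, 1): D3/C4 m7 untreated
  -> R3 @ bar 2 tick 2 v(0, 1): D3 above C3
  -> R4 @ bar 2 tick 2 v(0, 1): D3/C3 M2 untreated
  -> R3 @ bar 2 tick 3 v(0, 1): D3 above C3
  -> R4 @ bar 4 tick 0 v(0, 1): B2/E3 P4 untreated
  -> R4 @ bar 4 tick 2 v(0, 1): B2/F3 TT untreated
  -> R4 @ bar 5 tick 0 v(0, 1): C3/F3 P4 untreated
  -> R4 @ bar 7 tick 0 v(0, 1): C3/F3 P4 untreated
  -> R4 @ bar 7 tick 2 v(0, 1): C3/D4 M2 untreated
  -> R4 @ bar 8 tick 0 v(0, 1): A2/D4 P4 untreated
  -> R4 @ bar 9 tick 0 v(0, 1): G2/F3 m7 untreated
  -> R3 @ bar 10 tick 0 v(0, 1): E3 above D3
  -> R4 @ bar 10 tick 0 v(0, 1): E3/D3 M2 untreated
  -> R8 @ bar 10 tick 0 v(0, 1): penult M2 not 3rd/6th
  -> R3 @ bar 10 tick 1 v(0, 1): E3 above D3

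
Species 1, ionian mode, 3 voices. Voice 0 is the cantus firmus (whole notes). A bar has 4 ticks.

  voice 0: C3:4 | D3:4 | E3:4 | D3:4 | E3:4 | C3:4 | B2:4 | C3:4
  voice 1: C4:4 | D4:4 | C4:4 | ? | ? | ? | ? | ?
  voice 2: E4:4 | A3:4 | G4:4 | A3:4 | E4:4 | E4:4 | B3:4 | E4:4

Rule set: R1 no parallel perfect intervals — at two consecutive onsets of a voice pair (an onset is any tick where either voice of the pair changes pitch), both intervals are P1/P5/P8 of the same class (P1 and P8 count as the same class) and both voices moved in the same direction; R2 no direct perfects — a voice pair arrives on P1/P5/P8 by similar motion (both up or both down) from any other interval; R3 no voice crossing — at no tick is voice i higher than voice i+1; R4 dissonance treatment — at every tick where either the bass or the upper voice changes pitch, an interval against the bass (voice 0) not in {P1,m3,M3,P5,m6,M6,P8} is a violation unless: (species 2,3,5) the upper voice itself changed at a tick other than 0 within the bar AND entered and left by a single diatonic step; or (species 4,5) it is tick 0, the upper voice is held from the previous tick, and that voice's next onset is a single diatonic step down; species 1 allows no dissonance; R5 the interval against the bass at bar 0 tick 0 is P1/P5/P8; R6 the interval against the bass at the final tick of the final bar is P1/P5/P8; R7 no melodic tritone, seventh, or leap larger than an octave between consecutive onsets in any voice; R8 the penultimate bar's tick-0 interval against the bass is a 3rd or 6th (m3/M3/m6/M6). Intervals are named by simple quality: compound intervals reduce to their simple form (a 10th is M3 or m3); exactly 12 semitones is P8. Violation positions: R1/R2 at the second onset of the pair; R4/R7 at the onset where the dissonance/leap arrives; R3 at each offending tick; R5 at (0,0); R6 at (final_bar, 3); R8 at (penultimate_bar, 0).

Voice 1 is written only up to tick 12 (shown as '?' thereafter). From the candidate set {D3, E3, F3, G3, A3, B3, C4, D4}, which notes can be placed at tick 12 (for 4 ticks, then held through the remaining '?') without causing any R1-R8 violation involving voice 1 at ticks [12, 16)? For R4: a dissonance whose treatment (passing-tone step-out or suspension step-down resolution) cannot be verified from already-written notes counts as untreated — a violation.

{F3}

D3: violates R1,R2,R7
E3: violates R4
F3: legal
G3: violates R4
A3: violates R2
B3: violates R3
C4: violates R3,R4
D4: violates R3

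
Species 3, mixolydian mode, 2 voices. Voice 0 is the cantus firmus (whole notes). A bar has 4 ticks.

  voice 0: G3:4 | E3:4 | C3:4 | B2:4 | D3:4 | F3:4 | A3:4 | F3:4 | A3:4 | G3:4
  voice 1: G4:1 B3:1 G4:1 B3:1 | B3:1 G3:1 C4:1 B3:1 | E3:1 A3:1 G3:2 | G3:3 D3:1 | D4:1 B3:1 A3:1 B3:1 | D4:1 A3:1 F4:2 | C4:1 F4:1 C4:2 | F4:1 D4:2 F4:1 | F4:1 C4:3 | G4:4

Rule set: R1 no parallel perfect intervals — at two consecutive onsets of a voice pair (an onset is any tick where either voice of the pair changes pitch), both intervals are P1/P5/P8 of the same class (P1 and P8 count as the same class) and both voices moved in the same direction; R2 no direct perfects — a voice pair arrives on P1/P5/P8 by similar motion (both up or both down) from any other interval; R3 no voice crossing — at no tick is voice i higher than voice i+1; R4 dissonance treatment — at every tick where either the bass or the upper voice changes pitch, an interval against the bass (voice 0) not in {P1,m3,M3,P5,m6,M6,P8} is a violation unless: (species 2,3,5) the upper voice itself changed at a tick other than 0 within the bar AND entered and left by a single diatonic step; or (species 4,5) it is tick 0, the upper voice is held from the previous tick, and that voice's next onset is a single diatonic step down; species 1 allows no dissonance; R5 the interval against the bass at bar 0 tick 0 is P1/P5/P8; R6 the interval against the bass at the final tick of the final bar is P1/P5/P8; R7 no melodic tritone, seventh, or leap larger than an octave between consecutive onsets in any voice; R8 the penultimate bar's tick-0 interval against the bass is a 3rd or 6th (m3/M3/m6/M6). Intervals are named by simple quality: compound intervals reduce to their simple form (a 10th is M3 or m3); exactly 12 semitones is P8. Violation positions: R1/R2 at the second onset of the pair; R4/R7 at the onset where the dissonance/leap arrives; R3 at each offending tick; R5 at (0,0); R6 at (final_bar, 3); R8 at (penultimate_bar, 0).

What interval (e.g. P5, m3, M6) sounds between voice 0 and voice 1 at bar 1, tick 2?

m6

voice 0=E3 voice 1=C4 -> m6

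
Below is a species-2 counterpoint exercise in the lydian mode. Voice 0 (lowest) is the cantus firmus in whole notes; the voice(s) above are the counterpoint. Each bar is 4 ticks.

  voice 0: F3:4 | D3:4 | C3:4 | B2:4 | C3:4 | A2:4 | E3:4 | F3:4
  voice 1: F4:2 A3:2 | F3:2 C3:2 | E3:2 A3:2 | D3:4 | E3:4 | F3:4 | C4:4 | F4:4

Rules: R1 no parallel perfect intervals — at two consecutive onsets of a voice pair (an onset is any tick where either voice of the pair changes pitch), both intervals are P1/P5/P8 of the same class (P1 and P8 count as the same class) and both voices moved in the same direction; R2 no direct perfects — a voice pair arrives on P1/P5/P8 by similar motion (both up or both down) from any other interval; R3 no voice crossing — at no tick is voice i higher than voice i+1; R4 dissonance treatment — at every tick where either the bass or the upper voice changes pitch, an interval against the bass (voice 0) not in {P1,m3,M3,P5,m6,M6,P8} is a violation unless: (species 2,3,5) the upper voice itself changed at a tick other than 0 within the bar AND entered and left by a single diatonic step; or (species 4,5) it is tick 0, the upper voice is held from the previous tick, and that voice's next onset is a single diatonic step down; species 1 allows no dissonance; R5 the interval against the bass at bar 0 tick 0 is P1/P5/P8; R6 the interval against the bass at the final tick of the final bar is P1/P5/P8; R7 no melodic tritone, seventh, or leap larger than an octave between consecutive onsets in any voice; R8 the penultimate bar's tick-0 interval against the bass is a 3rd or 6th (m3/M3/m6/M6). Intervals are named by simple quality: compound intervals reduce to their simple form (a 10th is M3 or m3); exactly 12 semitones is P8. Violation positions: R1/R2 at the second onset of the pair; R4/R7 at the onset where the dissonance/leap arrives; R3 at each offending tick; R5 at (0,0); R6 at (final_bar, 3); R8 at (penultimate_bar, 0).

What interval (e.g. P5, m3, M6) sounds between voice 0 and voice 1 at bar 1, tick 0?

m3

voice 0=D3 voice 1=F3 -> m3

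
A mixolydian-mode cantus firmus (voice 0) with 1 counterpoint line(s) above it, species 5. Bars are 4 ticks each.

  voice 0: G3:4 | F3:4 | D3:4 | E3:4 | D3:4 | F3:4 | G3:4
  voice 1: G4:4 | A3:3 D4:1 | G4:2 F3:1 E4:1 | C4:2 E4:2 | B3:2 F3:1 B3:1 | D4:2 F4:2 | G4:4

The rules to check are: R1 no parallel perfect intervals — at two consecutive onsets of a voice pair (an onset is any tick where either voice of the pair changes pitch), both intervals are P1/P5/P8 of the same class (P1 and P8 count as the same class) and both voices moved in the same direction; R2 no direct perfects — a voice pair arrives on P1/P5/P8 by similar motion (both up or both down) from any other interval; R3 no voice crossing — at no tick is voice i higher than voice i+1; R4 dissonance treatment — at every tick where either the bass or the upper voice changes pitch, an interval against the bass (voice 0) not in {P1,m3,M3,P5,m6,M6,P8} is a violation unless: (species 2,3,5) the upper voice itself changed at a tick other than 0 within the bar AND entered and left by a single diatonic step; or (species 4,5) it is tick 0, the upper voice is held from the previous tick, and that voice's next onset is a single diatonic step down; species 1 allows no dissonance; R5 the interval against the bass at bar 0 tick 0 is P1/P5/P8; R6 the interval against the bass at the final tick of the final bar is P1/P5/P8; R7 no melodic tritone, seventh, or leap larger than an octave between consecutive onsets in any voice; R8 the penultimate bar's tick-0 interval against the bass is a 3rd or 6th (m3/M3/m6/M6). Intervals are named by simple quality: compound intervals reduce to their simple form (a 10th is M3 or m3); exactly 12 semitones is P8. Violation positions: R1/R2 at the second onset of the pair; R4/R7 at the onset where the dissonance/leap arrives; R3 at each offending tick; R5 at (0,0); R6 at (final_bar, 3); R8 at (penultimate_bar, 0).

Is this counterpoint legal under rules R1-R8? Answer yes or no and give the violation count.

bar 0: v0=G3 v1=G4 (P8)
bar 1: v0=F3 v1=A3 (M3)
bar 2: v0=D3 v1=G4 (P4)
bar 3: v0=E3 v1=C4 (m6)
bar 4: v0=D3 v1=B3 (M6)
bar 5: v0=F3 v1=D4 (M6)
bar 6: v0=G3 v1=G4 (P8)
  R7 @ bar1.0: G4->A3 leap 10st
  R4 @ bar2.0: D3/G4 P4 untreated
  R7 @ bar2.2: G4->F3 leap 14st
  R4 @ bar2.3: D3/E4 M2 untreated
  R7 @ bar2.3: F3->E4 leap 11st
  R7 @ bar4.2: B3->F3 leap 6st
  R7 @ bar4.3: F3->B3 leap 6st
  R1 @ bar6.0: F3/F4 P8 -> G3/G4 P8 similar

No (8 violations)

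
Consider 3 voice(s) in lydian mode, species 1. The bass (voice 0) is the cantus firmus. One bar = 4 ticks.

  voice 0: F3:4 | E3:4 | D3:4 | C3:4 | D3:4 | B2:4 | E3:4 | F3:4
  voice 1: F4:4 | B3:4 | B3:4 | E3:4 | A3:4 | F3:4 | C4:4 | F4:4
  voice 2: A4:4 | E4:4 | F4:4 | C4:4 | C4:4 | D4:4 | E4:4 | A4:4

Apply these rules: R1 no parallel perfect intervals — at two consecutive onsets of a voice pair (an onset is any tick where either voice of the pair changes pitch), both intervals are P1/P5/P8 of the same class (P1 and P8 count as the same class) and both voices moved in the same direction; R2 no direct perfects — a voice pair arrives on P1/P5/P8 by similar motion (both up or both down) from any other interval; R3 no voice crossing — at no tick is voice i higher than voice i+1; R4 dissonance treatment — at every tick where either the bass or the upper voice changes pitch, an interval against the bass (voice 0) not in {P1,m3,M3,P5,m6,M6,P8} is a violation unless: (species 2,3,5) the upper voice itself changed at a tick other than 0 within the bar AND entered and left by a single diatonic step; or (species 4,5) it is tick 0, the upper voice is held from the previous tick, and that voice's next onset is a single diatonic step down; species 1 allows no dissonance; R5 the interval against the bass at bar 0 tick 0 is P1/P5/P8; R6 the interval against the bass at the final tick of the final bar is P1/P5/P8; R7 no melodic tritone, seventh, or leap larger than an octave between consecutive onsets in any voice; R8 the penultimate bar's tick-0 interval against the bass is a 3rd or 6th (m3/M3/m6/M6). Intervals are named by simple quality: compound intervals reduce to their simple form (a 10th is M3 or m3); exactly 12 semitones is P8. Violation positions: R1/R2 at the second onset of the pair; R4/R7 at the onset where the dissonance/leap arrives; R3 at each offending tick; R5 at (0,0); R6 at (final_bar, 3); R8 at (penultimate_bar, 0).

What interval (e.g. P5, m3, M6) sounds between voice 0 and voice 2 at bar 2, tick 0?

voice 0=D3 voice 2=F4 -> m3

m3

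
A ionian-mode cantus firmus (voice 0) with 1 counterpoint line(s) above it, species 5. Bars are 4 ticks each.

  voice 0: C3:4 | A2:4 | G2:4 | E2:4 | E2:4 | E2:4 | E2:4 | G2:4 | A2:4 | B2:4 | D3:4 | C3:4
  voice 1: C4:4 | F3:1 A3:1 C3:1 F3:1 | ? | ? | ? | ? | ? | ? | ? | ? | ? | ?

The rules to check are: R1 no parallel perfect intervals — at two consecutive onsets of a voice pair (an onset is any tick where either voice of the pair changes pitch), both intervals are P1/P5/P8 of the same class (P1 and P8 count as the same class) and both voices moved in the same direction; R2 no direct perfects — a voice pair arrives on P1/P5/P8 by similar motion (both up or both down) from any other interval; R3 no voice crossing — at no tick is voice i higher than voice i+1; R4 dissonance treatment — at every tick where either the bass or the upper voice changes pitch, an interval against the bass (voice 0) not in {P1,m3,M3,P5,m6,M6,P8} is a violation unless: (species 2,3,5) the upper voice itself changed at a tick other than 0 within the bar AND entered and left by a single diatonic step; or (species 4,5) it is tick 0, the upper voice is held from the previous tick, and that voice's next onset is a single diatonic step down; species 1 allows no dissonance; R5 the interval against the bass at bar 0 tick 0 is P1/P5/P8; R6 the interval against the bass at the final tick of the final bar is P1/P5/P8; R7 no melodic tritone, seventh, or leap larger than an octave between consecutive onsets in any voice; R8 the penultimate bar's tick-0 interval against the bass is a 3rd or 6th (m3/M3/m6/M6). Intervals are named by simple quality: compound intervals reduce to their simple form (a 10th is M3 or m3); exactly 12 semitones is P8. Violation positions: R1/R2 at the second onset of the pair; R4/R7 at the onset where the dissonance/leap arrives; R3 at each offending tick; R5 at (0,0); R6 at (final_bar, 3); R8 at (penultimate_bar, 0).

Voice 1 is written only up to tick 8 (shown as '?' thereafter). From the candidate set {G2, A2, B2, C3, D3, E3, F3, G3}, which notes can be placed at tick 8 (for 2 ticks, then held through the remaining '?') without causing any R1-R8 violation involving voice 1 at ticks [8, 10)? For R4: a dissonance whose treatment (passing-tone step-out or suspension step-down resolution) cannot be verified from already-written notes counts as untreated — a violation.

G2: violates R2,R7
A2: violates R4
B2: violates R7
C3: violates R4
D3: violates R2
E3: legal
F3: violates R4
G3: legal

{E3, G3}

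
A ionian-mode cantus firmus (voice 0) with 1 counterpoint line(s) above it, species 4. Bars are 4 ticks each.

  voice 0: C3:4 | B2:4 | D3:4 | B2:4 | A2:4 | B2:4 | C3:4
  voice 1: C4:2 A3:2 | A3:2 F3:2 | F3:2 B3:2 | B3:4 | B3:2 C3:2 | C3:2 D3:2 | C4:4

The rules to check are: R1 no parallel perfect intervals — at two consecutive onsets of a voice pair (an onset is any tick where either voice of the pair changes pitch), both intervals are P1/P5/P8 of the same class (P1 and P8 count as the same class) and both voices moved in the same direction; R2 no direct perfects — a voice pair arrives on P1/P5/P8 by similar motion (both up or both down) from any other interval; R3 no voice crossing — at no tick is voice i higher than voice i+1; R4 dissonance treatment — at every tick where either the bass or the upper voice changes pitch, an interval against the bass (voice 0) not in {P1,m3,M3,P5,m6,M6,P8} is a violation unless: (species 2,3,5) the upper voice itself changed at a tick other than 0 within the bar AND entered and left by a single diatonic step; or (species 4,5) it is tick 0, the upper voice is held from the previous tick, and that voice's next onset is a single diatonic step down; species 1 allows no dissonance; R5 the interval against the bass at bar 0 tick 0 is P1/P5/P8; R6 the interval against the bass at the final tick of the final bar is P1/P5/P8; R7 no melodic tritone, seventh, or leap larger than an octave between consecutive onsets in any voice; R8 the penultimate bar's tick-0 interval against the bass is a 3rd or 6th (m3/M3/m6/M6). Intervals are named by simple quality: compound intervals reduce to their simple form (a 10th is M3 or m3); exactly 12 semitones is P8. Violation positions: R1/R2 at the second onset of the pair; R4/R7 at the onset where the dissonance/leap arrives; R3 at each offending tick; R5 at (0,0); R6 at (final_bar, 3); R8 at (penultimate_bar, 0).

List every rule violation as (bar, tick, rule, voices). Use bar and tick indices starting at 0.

(1, 0, R4, (0, 1))
(1, 2, R4, (0, 1))
(2, 2, R7, (1,))
(4, 0, R4, (0, 1))
(4, 2, R7, (1,))
(5, 0, R4, (0, 1))
(5, 0, R8, (0, 1))
(6, 0, R2, (0, 1))
(6, 0, R7, (1,))

bar 0: v0=C3 v1=C4 downbeat P8
bar 1: v0=B2 v1=A3 downbeat m7
bar 2: v0=D3 v1=F3 downbeat m3
bar 3: v0=B2 v1=B3 downbeat P8
bar 4: v0=A2 v1=B3 downbeat M2
bar 5: v0=B2 v1=C3 downbeat m2
bar 6: v0=C3 v1=C4 downbeat P8
  -> R4 @ bar 1 tick 0 v(0, 1): B2/A3 m7 untreated
  -> R4 @ bar 1 tick 2 v(0, 1): B2/F3 TT untreated
  -> R7 @ bar 2 tick 2 v(1,): F3->B3 leap 6st
  -> R4 @ bar 4 tick 0 v(0, 1): A2/B3 M2 untreated
  -> R7 @ bar 4 tick 2 v(1,): B3->C3 leap 11st
  -> R4 @ bar 5 tick 0 v(0, 1): B2/C3 m2 untreated
  -> R8 @ bar 5 tick 0 v(0, 1): penult m2 not 3rd/6th
  -> R2 @ bar 6 tick 0 v(0, 1): B2/D3 m3 -> C3/C4 P8 similar
  -> R7 @ bar 6 tick 0 v(1,): D3->C4 leap 10st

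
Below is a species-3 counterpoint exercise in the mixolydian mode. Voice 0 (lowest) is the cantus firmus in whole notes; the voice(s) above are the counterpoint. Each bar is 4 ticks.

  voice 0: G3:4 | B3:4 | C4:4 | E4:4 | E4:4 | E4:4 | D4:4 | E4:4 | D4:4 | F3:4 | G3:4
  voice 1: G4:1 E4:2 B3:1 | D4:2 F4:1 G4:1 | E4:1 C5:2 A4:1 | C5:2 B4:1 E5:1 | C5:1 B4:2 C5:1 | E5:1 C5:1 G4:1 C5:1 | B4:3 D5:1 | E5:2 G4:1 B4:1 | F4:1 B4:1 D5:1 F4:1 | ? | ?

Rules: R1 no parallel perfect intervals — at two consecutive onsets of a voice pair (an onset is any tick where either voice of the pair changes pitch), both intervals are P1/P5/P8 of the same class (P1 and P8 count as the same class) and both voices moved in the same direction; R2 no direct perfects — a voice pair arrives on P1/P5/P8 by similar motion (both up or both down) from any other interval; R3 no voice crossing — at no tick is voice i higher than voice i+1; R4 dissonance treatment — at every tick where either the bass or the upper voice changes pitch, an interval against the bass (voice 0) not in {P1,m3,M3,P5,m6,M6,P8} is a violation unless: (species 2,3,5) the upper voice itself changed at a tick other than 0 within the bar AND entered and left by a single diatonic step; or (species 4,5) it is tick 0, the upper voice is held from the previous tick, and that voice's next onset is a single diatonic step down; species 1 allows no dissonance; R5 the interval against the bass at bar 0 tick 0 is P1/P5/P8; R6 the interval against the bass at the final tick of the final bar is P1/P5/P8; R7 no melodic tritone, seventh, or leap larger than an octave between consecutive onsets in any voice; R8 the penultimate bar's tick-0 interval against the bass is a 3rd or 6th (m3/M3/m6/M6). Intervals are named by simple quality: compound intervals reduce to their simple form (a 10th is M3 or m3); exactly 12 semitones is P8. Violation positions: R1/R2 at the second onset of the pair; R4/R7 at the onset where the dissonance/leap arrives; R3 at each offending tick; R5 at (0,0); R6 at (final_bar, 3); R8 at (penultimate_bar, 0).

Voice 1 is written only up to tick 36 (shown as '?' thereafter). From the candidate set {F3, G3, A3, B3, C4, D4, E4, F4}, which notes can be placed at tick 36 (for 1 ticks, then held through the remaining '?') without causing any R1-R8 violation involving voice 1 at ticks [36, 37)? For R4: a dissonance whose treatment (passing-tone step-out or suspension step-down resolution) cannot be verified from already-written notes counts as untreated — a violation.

F3: violates R2,R8
G3: violates R4,R7,R8
A3: legal
B3: violates R4,R7,R8
C4: violates R2,R8
D4: legal
E4: violates R4,R8
F4: violates R8

{A3, D4}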